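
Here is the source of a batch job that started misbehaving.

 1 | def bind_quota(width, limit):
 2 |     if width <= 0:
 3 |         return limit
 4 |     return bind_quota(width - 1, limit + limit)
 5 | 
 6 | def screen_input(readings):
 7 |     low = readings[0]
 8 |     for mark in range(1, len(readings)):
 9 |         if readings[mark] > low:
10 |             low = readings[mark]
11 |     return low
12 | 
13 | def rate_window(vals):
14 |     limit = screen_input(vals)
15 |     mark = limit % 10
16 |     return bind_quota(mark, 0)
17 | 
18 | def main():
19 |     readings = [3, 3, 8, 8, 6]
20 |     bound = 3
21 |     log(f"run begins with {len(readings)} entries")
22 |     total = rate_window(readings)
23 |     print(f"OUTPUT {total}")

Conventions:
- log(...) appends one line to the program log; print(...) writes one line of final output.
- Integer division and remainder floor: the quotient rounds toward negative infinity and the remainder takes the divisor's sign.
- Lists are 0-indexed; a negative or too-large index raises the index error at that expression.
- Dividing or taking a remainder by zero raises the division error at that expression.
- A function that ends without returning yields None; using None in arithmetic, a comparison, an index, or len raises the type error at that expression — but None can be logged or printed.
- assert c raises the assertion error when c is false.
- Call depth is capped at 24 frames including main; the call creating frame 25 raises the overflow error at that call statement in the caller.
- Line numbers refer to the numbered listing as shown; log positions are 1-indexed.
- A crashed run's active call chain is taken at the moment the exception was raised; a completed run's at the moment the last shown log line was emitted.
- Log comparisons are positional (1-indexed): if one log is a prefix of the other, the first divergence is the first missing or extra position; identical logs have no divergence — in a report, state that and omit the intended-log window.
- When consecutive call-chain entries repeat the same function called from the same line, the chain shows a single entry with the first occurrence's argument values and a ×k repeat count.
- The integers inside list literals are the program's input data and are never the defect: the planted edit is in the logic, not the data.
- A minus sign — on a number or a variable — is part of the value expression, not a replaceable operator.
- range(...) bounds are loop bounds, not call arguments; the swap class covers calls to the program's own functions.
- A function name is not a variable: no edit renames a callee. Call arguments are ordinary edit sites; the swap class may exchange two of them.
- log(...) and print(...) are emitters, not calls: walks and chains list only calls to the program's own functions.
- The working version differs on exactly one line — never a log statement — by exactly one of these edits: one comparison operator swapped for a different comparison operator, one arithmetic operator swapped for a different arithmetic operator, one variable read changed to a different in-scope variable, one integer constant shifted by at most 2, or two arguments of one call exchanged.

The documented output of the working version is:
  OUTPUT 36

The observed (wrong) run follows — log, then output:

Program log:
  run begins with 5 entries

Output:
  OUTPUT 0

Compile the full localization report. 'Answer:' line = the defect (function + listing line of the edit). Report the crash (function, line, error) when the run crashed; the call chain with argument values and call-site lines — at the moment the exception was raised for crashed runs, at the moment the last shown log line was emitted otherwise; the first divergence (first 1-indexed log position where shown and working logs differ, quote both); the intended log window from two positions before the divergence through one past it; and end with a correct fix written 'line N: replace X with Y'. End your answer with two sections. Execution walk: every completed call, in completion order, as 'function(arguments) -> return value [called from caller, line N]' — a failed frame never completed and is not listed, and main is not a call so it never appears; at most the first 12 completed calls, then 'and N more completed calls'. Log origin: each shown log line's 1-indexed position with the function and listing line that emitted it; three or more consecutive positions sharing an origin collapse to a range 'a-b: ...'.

Answer: the defect is in bind_quota at line 4.
Key observation: The logs agree in full; only the final output differs.
Call chain: main.
First divergence: none; the two logs match at every position.
Execution walk:
  screen_input([3, 3, 8, 8, 6]) -> 8  [called from rate_window, line 14]
  bind_quota(0, 0) -> 0  [called from bind_quota, line 4]
  bind_quota(1, 0) -> 0  [called from bind_quota, line 4]
  bind_quota(2, 0) -> 0  [called from bind_quota, line 4]
  bind_quota(3, 0) -> 0  [called from bind_quota, line 4]
  bind_quota(4, 0) -> 0  [called from bind_quota, line 4]
  bind_quota(5, 0) -> 0  [called from bind_quota, line 4]
  bind_quota(6, 0) -> 0  [called from bind_quota, line 4]
  bind_quota(7, 0) -> 0  [called from bind_quota, line 4]
  bind_quota(8, 0) -> 0  [called from rate_window, line 16]
  rate_window([3, 3, 8, 8, 6]) -> 0  [called from main, line 22]
Log line origins:
  1: from main, line 21
A correct fix: line 4: replace `limit + limit` with `limit + width`.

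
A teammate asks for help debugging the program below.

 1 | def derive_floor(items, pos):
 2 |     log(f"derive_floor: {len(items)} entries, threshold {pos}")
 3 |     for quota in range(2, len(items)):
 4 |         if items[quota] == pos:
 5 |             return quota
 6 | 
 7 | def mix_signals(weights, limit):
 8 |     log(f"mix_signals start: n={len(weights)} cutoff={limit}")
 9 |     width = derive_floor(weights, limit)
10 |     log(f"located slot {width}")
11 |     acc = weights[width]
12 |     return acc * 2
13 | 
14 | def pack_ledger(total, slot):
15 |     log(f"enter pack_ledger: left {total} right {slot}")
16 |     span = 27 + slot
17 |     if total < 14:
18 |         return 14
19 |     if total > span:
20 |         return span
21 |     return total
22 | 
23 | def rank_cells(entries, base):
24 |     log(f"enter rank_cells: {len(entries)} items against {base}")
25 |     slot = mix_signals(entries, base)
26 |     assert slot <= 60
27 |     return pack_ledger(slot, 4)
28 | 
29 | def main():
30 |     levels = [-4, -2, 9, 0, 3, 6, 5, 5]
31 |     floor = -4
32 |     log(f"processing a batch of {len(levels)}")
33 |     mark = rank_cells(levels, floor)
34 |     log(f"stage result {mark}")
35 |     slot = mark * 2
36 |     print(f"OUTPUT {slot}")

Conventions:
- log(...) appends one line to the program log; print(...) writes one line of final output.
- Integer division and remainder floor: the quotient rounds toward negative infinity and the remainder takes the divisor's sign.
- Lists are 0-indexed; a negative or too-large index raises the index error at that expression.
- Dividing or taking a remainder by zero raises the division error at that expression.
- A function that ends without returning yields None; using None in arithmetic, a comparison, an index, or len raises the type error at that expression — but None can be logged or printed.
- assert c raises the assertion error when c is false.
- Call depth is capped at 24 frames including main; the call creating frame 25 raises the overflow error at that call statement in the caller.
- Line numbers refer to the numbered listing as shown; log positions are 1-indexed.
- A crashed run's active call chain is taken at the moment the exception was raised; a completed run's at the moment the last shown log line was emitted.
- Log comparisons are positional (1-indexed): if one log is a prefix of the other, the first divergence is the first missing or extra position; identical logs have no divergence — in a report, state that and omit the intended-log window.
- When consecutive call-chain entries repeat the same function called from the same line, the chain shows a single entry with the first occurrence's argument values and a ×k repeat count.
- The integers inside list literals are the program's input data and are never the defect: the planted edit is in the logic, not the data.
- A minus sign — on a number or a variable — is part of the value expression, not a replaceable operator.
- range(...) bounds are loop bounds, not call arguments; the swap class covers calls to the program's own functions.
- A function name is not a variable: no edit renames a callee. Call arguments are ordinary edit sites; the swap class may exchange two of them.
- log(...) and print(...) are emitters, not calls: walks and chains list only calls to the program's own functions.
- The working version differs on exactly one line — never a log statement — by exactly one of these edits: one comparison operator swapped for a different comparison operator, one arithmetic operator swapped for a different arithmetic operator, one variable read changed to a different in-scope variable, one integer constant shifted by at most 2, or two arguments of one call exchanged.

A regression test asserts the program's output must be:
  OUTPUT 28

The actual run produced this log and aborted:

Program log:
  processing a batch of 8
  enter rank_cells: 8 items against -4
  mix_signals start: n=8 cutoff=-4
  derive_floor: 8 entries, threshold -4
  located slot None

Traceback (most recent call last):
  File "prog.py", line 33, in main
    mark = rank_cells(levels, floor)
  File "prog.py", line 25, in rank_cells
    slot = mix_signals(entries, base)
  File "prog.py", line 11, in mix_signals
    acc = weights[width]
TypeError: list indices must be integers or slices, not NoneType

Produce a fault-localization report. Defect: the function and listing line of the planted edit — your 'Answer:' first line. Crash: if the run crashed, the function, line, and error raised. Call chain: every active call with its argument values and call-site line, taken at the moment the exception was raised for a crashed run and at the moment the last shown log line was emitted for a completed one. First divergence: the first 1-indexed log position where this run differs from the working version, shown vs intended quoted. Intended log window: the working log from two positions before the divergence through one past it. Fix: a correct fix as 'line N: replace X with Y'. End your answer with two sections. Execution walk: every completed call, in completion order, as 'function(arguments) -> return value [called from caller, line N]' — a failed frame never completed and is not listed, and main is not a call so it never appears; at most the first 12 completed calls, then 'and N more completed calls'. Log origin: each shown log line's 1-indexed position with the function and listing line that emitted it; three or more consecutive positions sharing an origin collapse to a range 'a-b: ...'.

Answer: the defect is in derive_floor at line 3.
Key observation: The earliest visible damage is log position 5 — 'located slot None' rather than the intended 'located slot 0'.
Crash: mix_signals, line 11, TypeError.
Call chain: main -> rank_cells([-4, -2, 9, 0, 3, 6, 5, 5], -4) (called at line 33) -> mix_signals([-4, -2, 9, 0, 3, 6, 5, 5], -4) (called at line 25).
First divergence: position 5 — shown 'located slot None', intended 'located slot 0'.
Intended log window:
  3: mix_signals start: n=8 cutoff=-4
  4: derive_floor: 8 entries, threshold -4
  5: located slot 0
  6: enter pack_ledger: left -8 right 4
Execution walk:
  derive_floor([-4, -2, 9, 0, 3, 6, 5, 5], -4) -> None  [called from mix_signals, line 9]
Origin of each log line:
  1: emitted by main (line 32)
  2: emitted by rank_cells (line 24)
  3: emitted by mix_signals (line 8)
  4: emitted by derive_floor (line 2)
  5: emitted by mix_signals (line 10)
A correct fix: line 3: replace `2` with `0`.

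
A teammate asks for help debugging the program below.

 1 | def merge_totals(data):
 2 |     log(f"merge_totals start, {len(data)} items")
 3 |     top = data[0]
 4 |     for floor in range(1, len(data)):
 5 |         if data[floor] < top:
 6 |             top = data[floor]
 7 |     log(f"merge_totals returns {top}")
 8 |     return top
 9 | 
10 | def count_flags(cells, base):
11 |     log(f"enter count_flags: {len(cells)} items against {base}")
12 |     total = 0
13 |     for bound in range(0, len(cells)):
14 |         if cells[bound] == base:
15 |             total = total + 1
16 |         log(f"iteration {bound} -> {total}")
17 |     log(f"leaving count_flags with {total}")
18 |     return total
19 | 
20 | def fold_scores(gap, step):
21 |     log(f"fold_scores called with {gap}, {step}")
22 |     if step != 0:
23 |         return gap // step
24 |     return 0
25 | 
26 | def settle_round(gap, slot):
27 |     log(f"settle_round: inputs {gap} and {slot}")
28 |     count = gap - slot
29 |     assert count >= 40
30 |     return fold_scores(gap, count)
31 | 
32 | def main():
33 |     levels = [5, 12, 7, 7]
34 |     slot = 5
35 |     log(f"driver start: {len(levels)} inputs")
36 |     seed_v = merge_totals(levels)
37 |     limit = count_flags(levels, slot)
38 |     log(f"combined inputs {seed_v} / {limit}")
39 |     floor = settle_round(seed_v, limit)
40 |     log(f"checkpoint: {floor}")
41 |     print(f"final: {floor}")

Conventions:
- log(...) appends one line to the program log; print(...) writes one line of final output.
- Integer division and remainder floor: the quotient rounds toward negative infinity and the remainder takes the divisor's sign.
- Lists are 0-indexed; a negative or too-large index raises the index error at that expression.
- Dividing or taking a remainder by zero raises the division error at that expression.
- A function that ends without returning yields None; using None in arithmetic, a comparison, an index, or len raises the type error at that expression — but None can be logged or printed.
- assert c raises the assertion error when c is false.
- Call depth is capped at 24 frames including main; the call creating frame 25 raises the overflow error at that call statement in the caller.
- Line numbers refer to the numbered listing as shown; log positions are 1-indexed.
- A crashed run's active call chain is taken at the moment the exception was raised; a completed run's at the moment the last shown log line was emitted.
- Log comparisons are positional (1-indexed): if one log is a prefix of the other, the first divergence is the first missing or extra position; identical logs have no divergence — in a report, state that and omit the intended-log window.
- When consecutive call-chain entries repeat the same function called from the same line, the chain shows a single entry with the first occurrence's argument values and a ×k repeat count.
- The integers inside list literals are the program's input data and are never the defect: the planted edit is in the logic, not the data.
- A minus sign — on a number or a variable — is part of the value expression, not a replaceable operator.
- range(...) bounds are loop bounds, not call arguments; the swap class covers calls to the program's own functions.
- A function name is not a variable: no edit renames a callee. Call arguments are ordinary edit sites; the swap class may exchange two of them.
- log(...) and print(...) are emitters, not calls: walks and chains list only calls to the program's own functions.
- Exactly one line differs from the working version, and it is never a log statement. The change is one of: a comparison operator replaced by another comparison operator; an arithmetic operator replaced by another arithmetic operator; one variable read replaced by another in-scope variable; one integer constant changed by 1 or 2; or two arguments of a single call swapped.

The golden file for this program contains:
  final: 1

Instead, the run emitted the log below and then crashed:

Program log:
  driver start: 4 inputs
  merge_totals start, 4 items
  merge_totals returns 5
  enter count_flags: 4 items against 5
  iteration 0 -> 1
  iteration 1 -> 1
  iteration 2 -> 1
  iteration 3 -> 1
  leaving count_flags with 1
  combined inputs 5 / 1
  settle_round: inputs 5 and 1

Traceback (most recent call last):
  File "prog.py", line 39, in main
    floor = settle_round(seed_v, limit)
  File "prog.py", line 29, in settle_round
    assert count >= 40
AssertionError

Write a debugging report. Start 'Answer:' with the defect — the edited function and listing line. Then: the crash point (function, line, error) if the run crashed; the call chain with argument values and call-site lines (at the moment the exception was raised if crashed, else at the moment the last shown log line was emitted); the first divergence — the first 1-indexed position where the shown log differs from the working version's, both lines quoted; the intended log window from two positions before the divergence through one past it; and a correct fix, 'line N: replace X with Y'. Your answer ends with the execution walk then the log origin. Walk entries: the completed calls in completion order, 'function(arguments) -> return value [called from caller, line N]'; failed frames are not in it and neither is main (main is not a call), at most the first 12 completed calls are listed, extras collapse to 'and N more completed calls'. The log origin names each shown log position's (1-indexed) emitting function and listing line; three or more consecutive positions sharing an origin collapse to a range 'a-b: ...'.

Answer: the defect is in settle_round at line 29.
Key observation: After 11 matching log lines the faulty run goes silent, while the working version continues with 'fold_scores called with 5, 4'.
Crash: settle_round, line 29, AssertionError.
Call chain: main -> settle_round(5, 1) (called at line 39).
First divergence: position 12 — the faulty run's log ends after 11 lines; the working version continues with 'fold_scores called with 5, 4'.
Intended log window:
  10: combined inputs 5 / 1
  11: settle_round: inputs 5 and 1
  12: fold_scores called with 5, 4
  13: checkpoint: 1
Execution walk:
  merge_totals([5, 12, 7, 7]) -> 5  [called from main, line 36]
  count_flags([5, 12, 7, 7], 5) -> 1  [called from main, line 37]
Origin of each log line:
  1: emitted by main (line 35)
  2: emitted by merge_totals (line 2)
  3: emitted by merge_totals (line 7)
  4: emitted by count_flags (line 11)
  5-8: emitted by count_flags (line 16)
  9: emitted by count_flags (line 17)
  10: emitted by main (line 38)
  11: emitted by settle_round (line 27)
A correct fix: line 29: replace `>=` with `<=`.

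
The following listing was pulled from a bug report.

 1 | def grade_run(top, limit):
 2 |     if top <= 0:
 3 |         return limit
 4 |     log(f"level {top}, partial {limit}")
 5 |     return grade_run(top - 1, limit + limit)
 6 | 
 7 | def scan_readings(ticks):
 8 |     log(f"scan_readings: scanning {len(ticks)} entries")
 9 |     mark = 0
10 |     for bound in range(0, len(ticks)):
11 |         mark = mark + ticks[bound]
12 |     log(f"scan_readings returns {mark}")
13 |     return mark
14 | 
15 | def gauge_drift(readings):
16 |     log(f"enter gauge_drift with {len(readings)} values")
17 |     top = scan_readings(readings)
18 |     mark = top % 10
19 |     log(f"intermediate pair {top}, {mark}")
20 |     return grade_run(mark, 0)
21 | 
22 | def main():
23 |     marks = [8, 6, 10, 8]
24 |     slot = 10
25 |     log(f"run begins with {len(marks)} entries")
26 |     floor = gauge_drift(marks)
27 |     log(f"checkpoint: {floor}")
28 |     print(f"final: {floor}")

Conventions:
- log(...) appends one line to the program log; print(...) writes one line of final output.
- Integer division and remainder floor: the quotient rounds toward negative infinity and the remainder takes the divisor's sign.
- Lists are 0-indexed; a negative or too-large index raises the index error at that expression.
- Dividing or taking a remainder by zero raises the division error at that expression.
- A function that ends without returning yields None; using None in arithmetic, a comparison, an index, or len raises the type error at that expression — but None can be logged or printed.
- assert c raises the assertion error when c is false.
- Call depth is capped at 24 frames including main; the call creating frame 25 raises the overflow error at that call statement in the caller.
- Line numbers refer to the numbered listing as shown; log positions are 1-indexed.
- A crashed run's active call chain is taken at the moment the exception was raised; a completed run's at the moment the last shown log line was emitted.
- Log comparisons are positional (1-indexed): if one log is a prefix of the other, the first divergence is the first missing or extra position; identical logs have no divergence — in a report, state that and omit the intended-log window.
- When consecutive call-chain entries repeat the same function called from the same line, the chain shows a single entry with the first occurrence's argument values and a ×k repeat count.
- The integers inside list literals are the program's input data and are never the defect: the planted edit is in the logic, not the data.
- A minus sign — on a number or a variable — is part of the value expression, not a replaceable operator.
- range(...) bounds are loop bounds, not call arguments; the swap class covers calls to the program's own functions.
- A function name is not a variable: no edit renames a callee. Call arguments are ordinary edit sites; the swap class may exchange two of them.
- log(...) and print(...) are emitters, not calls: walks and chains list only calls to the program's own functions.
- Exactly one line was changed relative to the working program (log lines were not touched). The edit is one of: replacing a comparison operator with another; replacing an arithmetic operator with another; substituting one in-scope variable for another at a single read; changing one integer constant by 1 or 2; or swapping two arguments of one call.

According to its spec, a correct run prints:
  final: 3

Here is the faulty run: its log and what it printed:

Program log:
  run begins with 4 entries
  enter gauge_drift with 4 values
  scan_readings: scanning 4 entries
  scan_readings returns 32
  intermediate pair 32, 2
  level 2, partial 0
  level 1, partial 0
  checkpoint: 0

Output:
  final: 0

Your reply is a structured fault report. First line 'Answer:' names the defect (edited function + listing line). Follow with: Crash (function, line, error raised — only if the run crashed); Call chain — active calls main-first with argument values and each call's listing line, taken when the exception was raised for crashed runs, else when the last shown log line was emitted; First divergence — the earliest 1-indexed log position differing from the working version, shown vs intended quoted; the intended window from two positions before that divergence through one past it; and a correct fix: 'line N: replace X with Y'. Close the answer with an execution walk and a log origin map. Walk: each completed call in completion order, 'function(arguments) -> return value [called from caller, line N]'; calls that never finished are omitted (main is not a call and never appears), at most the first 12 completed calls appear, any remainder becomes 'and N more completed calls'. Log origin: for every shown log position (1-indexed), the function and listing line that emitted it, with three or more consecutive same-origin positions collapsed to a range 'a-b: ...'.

Answer: the defect is in grade_run at line 5.
Key observation: Position 7 is the first bad log line: 'level 1, partial 0' should read 'level 1, partial 2'.
Call chain: main.
First divergence: position 7; shown 'level 1, partial 0' vs intended 'level 1, partial 2'.
Intended log window:
  5: intermediate pair 32, 2
  6: level 2, partial 0
  7: level 1, partial 2
  8: checkpoint: 3
Execution walk:
  scan_readings([8, 6, 10, 8]) -> 32  [called from gauge_drift, line 17]
  grade_run(0, 0) -> 0  [called from grade_run, line 5]
  grade_run(1, 0) -> 0  [called from grade_run, line 5]
  grade_run(2, 0) -> 0  [called from gauge_drift, line 20]
  gauge_drift([8, 6, 10, 8]) -> 0  [called from main, line 26]
Log origins:
  1 — main, line 25
  2 — gauge_drift, line 16
  3 — scan_readings, line 8
  4 — scan_readings, line 12
  5 — gauge_drift, line 19
  6 — grade_run, line 4
  7 — grade_run, line 4
  8 — main, line 27
A correct fix: line 5: replace `limit + limit` with `limit + top`.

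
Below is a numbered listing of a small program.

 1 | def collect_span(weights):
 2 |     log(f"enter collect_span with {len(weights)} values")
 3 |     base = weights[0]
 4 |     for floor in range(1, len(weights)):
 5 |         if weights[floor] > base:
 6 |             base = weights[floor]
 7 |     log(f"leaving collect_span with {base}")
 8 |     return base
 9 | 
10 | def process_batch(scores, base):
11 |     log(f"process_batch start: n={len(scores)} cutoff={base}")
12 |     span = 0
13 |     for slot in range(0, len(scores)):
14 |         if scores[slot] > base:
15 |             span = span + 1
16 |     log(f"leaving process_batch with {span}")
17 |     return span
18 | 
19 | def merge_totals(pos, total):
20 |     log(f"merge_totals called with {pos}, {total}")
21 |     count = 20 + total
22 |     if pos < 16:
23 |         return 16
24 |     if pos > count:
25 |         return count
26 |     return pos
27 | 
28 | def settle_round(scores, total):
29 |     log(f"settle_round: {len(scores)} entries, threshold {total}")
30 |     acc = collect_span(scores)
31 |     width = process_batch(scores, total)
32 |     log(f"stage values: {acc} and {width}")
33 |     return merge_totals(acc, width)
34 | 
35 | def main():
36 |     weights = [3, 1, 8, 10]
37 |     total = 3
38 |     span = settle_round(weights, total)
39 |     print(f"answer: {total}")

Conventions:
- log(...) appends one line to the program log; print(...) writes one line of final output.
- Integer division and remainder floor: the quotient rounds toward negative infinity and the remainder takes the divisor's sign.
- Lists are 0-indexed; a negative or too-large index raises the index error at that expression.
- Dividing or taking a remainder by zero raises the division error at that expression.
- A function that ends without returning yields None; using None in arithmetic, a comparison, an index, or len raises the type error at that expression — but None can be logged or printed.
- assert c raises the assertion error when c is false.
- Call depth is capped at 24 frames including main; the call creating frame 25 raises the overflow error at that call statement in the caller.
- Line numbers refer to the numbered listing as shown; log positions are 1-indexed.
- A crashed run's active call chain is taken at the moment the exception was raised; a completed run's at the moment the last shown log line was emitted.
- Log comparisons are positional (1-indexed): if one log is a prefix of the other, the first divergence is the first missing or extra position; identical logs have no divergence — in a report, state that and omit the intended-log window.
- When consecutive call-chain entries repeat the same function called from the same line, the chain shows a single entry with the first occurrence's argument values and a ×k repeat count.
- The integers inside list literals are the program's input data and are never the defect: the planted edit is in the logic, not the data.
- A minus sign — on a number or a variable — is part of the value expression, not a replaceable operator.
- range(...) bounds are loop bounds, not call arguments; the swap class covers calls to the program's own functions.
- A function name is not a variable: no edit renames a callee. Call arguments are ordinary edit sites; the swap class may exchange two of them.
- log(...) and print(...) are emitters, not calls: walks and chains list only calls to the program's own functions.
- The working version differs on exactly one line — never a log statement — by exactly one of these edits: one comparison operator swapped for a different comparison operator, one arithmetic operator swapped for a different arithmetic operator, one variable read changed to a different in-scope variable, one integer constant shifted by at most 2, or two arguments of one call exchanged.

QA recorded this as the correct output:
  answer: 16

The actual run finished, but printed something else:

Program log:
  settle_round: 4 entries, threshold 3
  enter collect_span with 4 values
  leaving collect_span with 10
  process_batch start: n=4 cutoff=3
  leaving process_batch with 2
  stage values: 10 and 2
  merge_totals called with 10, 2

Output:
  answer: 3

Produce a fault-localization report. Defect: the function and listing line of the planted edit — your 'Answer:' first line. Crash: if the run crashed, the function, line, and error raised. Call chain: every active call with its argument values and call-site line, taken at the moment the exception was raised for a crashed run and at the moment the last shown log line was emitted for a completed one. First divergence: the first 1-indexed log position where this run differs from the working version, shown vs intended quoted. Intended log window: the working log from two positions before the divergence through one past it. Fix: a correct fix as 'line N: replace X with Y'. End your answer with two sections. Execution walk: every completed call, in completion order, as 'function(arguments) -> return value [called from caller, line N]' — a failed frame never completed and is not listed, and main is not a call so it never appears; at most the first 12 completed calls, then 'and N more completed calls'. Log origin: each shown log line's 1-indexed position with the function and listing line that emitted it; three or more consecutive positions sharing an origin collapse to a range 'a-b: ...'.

Answer: the defect is in main at line 39.
Core observation: The logs agree in full; only the final output differs.
Call chain: main -> settle_round([3, 1, 8, 10], 3) (called at line 38) -> merge_totals(10, 2) (called at line 33).
First divergence: none (the log streams are identical).
Execution walk:
  collect_span([3, 1, 8, 10]) -> 10  [called from settle_round, line 30]
  process_batch([3, 1, 8, 10], 3) -> 2  [called from settle_round, line 31]
  merge_totals(10, 2) -> 16  [called from settle_round, line 33]
  settle_round([3, 1, 8, 10], 3) -> 16  [called from main, line 38]
Log line origins:
  1: emitted by settle_round (line 29)
  2: emitted by collect_span (line 2)
  3: emitted by collect_span (line 7)
  4: emitted by process_batch (line 11)
  5: emitted by process_batch (line 16)
  6: emitted by settle_round (line 32)
  7: emitted by merge_totals (line 20)
A correct fix: line 39: replace `total` with `span`.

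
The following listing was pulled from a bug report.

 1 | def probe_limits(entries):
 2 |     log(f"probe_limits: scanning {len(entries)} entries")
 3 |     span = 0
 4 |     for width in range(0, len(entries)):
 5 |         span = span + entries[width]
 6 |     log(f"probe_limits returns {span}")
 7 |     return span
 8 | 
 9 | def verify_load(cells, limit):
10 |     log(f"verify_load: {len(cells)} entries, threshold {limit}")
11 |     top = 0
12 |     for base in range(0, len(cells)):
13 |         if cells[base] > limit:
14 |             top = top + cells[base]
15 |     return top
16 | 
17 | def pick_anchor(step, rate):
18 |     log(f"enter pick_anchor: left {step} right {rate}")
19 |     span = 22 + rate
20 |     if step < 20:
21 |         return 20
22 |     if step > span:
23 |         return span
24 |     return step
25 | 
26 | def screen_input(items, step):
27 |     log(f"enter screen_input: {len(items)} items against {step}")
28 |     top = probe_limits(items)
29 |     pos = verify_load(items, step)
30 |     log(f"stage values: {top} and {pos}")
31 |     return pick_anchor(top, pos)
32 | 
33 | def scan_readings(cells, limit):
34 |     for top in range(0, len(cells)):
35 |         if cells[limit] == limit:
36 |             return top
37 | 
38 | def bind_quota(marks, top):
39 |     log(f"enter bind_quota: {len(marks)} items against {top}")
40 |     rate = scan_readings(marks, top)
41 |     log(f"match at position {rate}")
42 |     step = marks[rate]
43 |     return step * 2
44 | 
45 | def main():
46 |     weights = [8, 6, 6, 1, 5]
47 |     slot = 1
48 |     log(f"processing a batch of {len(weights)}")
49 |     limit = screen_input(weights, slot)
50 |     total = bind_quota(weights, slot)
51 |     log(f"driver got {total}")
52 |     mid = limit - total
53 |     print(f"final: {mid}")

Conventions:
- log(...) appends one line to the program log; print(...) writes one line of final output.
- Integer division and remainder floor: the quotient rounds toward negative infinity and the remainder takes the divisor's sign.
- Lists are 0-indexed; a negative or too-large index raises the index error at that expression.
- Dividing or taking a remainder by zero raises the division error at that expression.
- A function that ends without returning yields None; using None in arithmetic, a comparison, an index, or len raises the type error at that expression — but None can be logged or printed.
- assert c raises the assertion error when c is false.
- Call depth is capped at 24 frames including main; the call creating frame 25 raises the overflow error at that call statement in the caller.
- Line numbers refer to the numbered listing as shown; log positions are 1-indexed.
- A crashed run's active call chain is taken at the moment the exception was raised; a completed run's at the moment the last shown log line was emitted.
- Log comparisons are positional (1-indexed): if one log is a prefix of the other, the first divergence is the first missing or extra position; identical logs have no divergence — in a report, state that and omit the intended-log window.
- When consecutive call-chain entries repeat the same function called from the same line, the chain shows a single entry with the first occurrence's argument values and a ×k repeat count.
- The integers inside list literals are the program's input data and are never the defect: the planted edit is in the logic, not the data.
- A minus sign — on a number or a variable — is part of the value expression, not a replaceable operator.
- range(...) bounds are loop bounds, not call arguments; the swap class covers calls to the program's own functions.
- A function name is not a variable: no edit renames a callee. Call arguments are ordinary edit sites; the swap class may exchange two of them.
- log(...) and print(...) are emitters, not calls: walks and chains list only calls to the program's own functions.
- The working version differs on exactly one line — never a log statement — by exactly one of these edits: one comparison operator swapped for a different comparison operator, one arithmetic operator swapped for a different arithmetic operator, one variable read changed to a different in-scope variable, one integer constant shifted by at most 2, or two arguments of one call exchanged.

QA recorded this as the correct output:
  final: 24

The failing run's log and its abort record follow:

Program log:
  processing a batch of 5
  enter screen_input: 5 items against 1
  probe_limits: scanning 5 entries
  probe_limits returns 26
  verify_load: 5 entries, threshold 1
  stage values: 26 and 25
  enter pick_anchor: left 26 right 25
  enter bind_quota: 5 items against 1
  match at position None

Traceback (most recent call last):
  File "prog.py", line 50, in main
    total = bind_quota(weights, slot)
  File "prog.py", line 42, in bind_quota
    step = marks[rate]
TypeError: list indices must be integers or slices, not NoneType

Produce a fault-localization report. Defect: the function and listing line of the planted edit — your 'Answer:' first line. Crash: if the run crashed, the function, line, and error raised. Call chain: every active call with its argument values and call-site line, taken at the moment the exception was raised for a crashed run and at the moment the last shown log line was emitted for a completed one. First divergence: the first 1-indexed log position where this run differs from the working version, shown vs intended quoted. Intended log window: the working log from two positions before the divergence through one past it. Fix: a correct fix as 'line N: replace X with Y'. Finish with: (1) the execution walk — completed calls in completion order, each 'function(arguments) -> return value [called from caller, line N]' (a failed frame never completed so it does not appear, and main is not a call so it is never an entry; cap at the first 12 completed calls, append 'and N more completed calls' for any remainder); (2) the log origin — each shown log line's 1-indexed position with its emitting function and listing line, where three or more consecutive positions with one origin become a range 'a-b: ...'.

Answer: the defect is in scan_readings at line 35.
Key fact: Everything matches until log position 9, which reads 'match at position None' in place of 'match at position 3'.
Crash: bind_quota, line 42, TypeError.
Call chain: main -> bind_quota([8, 6, 6, 1, 5], 1) (called at line 50).
First divergence: position 9 — shown 'match at position None', intended 'match at position 3'.
Intended log window:
  7: enter pick_anchor: left 26 right 25
  8: enter bind_quota: 5 items against 1
  9: match at position 3
  10: driver got 2
Execution walk:
  probe_limits([8, 6, 6, 1, 5]) -> 26  [called from screen_input, line 28]
  verify_load([8, 6, 6, 1, 5], 1) -> 25  [called from screen_input, line 29]
  pick_anchor(26, 25) -> 26  [called from screen_input, line 31]
  screen_input([8, 6, 6, 1, 5], 1) -> 26  [called from main, line 49]
  scan_readings([8, 6, 6, 1, 5], 1) -> None  [called from bind_quota, line 40]
Log origins:
  1: logged in main at line 48
  2: logged in screen_input at line 27
  3: logged in probe_limits at line 2
  4: logged in probe_limits at line 6
  5: logged in verify_load at line 10
  6: logged in screen_input at line 30
  7: logged in pick_anchor at line 18
  8: logged in bind_quota at line 39
  9: logged in bind_quota at line 41
A correct fix: line 35: replace `cells[limit]` with `cells[top]`.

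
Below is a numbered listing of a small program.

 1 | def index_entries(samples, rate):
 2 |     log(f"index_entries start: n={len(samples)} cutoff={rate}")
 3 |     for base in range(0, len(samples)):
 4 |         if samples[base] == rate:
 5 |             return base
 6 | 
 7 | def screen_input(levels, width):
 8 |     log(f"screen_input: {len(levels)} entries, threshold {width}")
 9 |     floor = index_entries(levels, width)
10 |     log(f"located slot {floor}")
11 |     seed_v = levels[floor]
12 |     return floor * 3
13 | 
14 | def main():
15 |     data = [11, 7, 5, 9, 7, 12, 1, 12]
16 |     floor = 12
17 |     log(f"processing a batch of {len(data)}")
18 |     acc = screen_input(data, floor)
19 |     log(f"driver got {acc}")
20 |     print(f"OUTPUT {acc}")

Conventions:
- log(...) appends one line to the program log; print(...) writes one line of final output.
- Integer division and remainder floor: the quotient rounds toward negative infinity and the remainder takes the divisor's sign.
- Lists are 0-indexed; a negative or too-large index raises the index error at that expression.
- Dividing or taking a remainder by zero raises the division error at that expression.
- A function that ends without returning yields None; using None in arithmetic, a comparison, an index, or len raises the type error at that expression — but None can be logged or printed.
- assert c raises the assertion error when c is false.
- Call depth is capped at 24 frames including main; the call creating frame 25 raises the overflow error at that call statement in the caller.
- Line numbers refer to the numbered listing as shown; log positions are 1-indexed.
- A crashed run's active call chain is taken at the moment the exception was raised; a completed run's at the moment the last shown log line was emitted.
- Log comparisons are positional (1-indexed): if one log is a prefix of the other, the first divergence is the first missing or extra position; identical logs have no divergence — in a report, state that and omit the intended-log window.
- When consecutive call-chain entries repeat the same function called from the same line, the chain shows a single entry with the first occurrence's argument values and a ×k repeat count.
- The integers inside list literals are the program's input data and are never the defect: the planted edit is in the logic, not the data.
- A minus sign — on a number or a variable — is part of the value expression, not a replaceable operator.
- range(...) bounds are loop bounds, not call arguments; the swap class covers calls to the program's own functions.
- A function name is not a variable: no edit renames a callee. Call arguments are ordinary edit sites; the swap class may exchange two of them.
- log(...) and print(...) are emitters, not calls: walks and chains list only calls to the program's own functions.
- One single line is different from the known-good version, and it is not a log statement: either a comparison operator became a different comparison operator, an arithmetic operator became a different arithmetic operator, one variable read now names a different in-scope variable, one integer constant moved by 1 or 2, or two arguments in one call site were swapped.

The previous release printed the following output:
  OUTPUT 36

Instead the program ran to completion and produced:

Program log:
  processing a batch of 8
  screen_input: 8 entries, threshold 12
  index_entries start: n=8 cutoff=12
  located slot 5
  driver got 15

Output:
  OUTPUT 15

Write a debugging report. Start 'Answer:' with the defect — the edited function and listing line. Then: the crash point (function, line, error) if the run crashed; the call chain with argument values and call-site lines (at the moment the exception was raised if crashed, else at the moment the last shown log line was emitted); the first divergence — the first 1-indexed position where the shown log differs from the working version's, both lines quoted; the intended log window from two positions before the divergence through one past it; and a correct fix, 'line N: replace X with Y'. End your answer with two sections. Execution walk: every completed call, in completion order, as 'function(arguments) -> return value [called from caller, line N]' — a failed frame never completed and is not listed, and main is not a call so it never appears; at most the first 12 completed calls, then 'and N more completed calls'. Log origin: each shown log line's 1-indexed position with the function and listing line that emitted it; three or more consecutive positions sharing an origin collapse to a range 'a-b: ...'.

Answer: the defect is in screen_input at line 12.
Core observation: Position 5 is the first bad log line: 'driver got 15' should read 'driver got 36'.
Call chain: main.
First divergence: position 5 — the shown line 'driver got 15' should read 'driver got 36'.
Intended log window:
  3: index_entries start: n=8 cutoff=12
  4: located slot 5
  5: driver got 36
Execution walk:
  index_entries([11, 7, 5, 9, 7, 12, 1, 12], 12) -> 5  [called from screen_input, line 9]
  screen_input([11, 7, 5, 9, 7, 12, 1, 12], 12) -> 15  [called from main, line 18]
Log origin:
  1: emitted by main (line 17)
  2: emitted by screen_input (line 8)
  3: emitted by index_entries (line 2)
  4: emitted by screen_input (line 10)
  5: emitted by main (line 19)
A correct fix: line 12: replace `floor` with `seed_v`.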